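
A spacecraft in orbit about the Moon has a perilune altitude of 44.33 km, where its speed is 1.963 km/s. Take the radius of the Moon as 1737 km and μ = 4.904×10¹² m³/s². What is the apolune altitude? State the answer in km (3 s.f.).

apolune altitude ≈ 2420 km

r_p = 1737 + 44.33 = 1781.3 km = 1.781×10⁶ m.
Specific energy ε = v²/2 − μ/r = -8.263×10⁵ J/kg, so a = −μ/(2ε) = 2.967×10⁶ m.
The apsides satisfy r_p + r_a = 2a, so the apolune radius is 2a − r_p = 4.153×10⁶ m = 4153.5 km.
Apolune altitude = 4153.5 − 1737 = 2416.5 km.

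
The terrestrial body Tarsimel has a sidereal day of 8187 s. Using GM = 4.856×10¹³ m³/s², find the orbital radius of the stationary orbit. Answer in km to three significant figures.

A synchronous orbit has period T, so by Kepler's third law a = (μT²/4π²)^(1/3).
μT²/4π² = 4.856×10¹³ × (8.187×10³)² / 39.48 = 8.245×10¹⁹ m³.
a = 4.352×10⁶ m = 4352.3 km.

r_sync ≈ 4350 km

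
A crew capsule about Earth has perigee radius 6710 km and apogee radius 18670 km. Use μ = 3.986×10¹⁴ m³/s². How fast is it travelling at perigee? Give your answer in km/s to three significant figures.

Semi-major axis a = (r_p + r_a)/2 = 12690 km = 1.269×10⁷ m.
Vis-viva: v² = μ(2/r − 1/a) = 3.986×10¹⁴ × (2.981×10⁻⁷ − 7.880×10⁻⁸) = 8.740×10⁷ m²/s².
v = 9349 m/s = 9.349 km/s.

v ≈ 9.35 km/s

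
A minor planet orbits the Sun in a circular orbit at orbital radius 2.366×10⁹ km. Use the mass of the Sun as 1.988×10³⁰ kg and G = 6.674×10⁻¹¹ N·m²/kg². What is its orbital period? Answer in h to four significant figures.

μ = GM = 6.674×10⁻¹¹ × 1.988×10³⁰ = 1.327×10²⁰ m³/s².
r = 2.366×10⁹ km = 2.366×10¹² m.
Kepler's third law: T = 2π√(r³/μ) = 2π√((2.366×10¹²)³ / 1.327×10²⁰).
r³/μ = 9.983×10¹⁶ s², so T = 2π × 3.160×10⁸ = 1.985×10⁹ s.
Converting: 1.985×10⁹ s ÷ 3600 = 5.514×10⁵ h.

T ≈ 551400 h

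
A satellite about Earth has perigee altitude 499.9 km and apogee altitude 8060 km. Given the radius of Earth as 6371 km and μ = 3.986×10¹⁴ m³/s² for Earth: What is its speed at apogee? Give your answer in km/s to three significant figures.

r_p = 6371 + 499.9 = 6870.9 km = 6.8709×10⁶ m.
r_a = 6371 + 8060 = 14431 km = 1.4431×10⁷ m.
Semi-major axis a = (r_p + r_a)/2 = 10651 km = 1.065×10⁷ m.
Vis-viva: v² = μ(2/r − 1/a) = 3.986×10¹⁴ × (1.386×10⁻⁷ − 9.389×10⁻⁸) = 1.782×10⁷ m²/s².
v = 4221 m/s = 4.221 km/s.

v ≈ 4.22 km/s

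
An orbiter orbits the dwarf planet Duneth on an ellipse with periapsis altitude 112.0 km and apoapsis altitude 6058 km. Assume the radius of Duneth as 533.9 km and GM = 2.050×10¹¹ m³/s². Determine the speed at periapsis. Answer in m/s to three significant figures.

r_p = 533.9 + 112.0 = 645.90 km = 6.4590×10⁵ m.
r_a = 533.9 + 6058 = 6591.9 km = 6.5919×10⁶ m.
Semi-major axis a = (r_p + r_a)/2 = 3618.9 km = 3.619×10⁶ m.
Vis-viva: v² = μ(2/r − 1/a) = 2.050×10¹¹ × (3.096×10⁻⁶ − 2.763×10⁻⁷) = 5.781×10⁵ m²/s².
v = 760.3 m/s.

v ≈ 760 m/s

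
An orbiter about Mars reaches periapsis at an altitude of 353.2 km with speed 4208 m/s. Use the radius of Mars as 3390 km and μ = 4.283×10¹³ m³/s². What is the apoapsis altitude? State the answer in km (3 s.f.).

r_p = 3390 + 353.2 = 3743.2 km = 3.743×10⁶ m.
Specific energy ε = v²/2 − μ/r = -2.588×10⁶ J/kg, so a = −μ/(2ε) = 8.273×10⁶ m.
The apsides satisfy r_p + r_a = 2a, so the apoapsis radius is 2a − r_p = 1.280×10⁷ m = 12803 km.
Apoapsis altitude = 12803 − 3390 = 9413.4 km.

apoapsis altitude ≈ 9410 km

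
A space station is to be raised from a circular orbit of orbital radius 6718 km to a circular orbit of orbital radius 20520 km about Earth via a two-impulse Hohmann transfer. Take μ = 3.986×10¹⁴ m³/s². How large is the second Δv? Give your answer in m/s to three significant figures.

r₁ = 6718 km = 6.718×10⁶ m.
r₂ = 20520 km = 2.052×10⁷ m.
Transfer ellipse a_t = (r₁ + r₂)/2 = 1.362×10⁷ m.
At r₁: circular v_c1 = √(μ/r₁) = 7703 m/s; transfer-perigee v_p = √[μ(2/r₁ − 1/a_t)] = 9455 m/s.
At r₂: circular v_c2 = √(μ/r₂) = 4407 m/s; transfer-apogee v_a = √[μ(2/r₂ − 1/a_t)] = 3095 m/s.
Δv₂ = v_c2 − v_a = 1312 m/s.

Δv ≈ 1310 m/s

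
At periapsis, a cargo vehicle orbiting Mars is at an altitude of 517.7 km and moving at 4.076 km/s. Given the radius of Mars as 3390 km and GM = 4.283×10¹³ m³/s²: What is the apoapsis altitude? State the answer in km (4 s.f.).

apoapsis altitude ≈ 8843 km

r_p = 3390 + 517.7 = 3907.7 km = 3.908×10⁶ m.
Specific energy ε = v²/2 − μ/r = -2.654×10⁶ J/kg, so a = −μ/(2ε) = 8.070×10⁶ m.
The apsides satisfy r_p + r_a = 2a, so the apoapsis radius is 2a − r_p = 1.223×10⁷ m = 12233 km.
Apoapsis altitude = 12233 − 3390 = 8843.1 km.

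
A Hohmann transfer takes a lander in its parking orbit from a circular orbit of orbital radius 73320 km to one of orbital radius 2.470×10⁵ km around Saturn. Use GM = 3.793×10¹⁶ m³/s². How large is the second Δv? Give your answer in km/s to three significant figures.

Δv ≈ 4.01 km/s

r₁ = 73320 km = 7.332×10⁷ m.
r₂ = 2.470×10⁵ km = 2.470×10⁸ m.
Transfer ellipse a_t = (r₁ + r₂)/2 = 1.602×10⁸ m.
At r₁: circular v_c1 = √(μ/r₁) = 22740 m/s; transfer-perikrone v_p = √[μ(2/r₁ − 1/a_t)] = 28250 m/s.
At r₂: circular v_c2 = √(μ/r₂) = 12390 m/s; transfer-apokrone v_a = √[μ(2/r₂ − 1/a_t)] = 8384 m/s.
Δv₂ = v_c2 − v_a = 4008 m/s.
= 4.008 km/s.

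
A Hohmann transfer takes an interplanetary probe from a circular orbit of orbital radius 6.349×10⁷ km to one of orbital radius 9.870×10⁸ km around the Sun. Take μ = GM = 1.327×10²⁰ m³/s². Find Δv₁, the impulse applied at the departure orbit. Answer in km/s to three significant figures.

r₁ = 6.349×10⁷ km = 6.349×10¹⁰ m.
r₂ = 9.870×10⁸ km = 9.870×10¹¹ m.
Transfer ellipse a_t = (r₁ + r₂)/2 = 5.252×10¹¹ m.
At r₁: circular v_c1 = √(μ/r₁) = 45720 m/s; transfer-perihelion v_p = √[μ(2/r₁ − 1/a_t)] = 62670 m/s.
Δv₁ = v_p − v_c1 = 16950 m/s.
= 16.95 km/s.

Δv ≈ 17.0 km/s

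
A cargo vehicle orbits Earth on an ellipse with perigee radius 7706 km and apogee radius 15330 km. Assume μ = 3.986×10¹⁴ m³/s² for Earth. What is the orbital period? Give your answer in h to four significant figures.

Semi-major axis a = (r_p + r_a)/2 = (7706.0 + 15330)/2 = 11518 km = 1.152×10⁷ m.
By Kepler's third law T = 2π√(a³/μ) = 2π × 1.958×10³ = 1.230×10⁴ s.
= 3.417 h.

T ≈ 3.417 h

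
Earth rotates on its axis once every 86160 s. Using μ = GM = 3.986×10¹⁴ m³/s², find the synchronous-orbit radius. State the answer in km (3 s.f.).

r_sync ≈ 42200 km

A synchronous orbit has period T, so by Kepler's third law a = (μT²/4π²)^(1/3).
μT²/4π² = 3.986×10¹⁴ × (8.616×10⁴)² / 39.48 = 7.495×10²² m³.
a = 4.216×10⁷ m = 42163 km.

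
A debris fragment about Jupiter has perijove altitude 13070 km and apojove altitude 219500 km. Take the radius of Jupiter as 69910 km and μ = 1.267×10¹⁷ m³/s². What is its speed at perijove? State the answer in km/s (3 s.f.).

v ≈ 48.7 km/s

r_p = 69910 + 13070 = 82980 km = 8.2980×10⁷ m.
r_a = 69910 + 219500 = 289410 km = 2.8941×10⁸ m.
Semi-major axis a = (r_p + r_a)/2 = 1.8620×10⁵ km = 1.862×10⁸ m.
Vis-viva: v² = μ(2/r − 1/a) = 1.267×10¹⁷ × (2.410×10⁻⁸ − 5.371×10⁻⁹) = 2.373×10⁹ m²/s².
v = 48720 m/s = 48.72 km/s.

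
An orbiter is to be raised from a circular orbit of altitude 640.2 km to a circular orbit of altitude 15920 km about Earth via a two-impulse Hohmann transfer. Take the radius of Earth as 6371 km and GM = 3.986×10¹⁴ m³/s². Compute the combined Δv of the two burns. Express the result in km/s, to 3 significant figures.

Δv_total ≈ 3.06 km/s

r₁ = 6371 + 640.2 = 7011.2 km = 7.0112×10⁶ m.
r₂ = 6371 + 15920 = 22291 km = 2.2291×10⁷ m.
Transfer ellipse a_t = (r₁ + r₂)/2 = 1.465×10⁷ m.
At r₁: circular v_c1 = √(μ/r₁) = 7540 m/s; transfer-perigee v_p = √[μ(2/r₁ − 1/a_t)] = 9300 m/s.
Δv₁ = v_p − v_c1 = 1760 m/s.
At r₂: circular v_c2 = √(μ/r₂) = 4229 m/s; transfer-apogee v_a = √[μ(2/r₂ − 1/a_t)] = 2925 m/s.
Δv₂ = v_c2 − v_a = 1303 m/s.
Total Δv = Δv₁ + Δv₂ = 3064 m/s = 3.064 km/s.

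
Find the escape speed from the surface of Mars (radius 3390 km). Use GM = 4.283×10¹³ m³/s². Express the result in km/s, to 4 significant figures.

r = R = 3.390×10⁶ m.
Escape speed v_esc = √(2μ/r) = √(2 × 4.283×10¹³ / 3.390×10⁶) = √(2.527×10⁷) = 5027 m/s.
= 5.027 km/s.

v_esc ≈ 5.027 km/s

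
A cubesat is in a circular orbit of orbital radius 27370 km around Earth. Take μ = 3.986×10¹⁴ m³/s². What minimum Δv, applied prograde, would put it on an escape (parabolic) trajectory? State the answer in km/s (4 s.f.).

Δv ≈ 1.581 km/s

r = 27370 km = 2.737×10⁷ m.
Circular speed v_c = √(μ/r) = 3816 m/s.
Escape speed v_esc = √(2μ/r) = √2 × v_c = 5397 m/s.
Δv = v_esc − v_c = 1581 m/s = 1.581 km/s.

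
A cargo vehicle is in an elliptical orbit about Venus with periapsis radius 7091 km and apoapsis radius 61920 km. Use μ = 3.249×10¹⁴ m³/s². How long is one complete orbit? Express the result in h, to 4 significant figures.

T ≈ 19.63 h

Semi-major axis a = (r_p + r_a)/2 = (7091.0 + 61920)/2 = 34506 km = 3.451×10⁷ m.
By Kepler's third law T = 2π√(a³/μ) = 2π × 1.124×10⁴ = 7.065×10⁴ s.
= 19.63 h.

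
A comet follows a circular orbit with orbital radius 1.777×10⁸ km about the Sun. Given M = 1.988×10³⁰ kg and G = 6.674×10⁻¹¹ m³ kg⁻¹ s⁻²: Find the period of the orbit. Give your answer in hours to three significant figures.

T ≈ 11400 hours

μ = GM = 6.674×10⁻¹¹ × 1.988×10³⁰ = 1.327×10²⁰ m³/s².
r = 1.777×10⁸ km = 1.777×10¹¹ m.
Kepler's third law: T = 2π√(r³/μ) = 2π√((1.777×10¹¹)³ / 1.327×10²⁰).
r³/μ = 4.229×10¹³ s², so T = 2π × 6.503×10⁶ = 4.086×10⁷ s.
Converting: 4.086×10⁷ s ÷ 3600 = 11350 hours.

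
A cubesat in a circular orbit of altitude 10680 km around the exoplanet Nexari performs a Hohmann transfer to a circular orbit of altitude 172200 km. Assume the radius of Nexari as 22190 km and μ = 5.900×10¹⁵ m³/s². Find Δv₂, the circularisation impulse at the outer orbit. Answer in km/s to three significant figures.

r₁ = 22190 + 10680 = 32870 km = 3.2870×10⁷ m.
r₂ = 22190 + 172200 = 194390 km = 1.9439×10⁸ m.
Transfer ellipse a_t = (r₁ + r₂)/2 = 1.136×10⁸ m.
At r₁: circular v_c1 = √(μ/r₁) = 13400 m/s; transfer-periapsis v_p = √[μ(2/r₁ − 1/a_t)] = 17520 m/s.
At r₂: circular v_c2 = √(μ/r₂) = 5509 m/s; transfer-apoapsis v_a = √[μ(2/r₂ − 1/a_t)] = 2963 m/s.
Δv₂ = v_c2 − v_a = 2546 m/s.
= 2.546 km/s.

Δv ≈ 2.55 km/s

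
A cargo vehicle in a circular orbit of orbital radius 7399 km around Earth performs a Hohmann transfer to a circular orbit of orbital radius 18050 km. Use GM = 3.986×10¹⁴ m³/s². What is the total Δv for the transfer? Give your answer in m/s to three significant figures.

r₁ = 7399 km = 7.399×10⁶ m.
r₂ = 18050 km = 1.805×10⁷ m.
Transfer ellipse a_t = (r₁ + r₂)/2 = 1.272×10⁷ m.
At r₁: circular v_c1 = √(μ/r₁) = 7340 m/s; transfer-perigee v_p = √[μ(2/r₁ − 1/a_t)] = 8742 m/s.
Δv₁ = v_p − v_c1 = 1402 m/s.
At r₂: circular v_c2 = √(μ/r₂) = 4699 m/s; transfer-apogee v_a = √[μ(2/r₂ − 1/a_t)] = 3583 m/s.
Δv₂ = v_c2 − v_a = 1116 m/s.
Total Δv = Δv₁ + Δv₂ = 2518 m/s.

Δv_total ≈ 2520 m/s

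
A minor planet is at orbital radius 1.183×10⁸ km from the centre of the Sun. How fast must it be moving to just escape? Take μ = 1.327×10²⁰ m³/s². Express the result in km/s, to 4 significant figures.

r = 1.183×10⁸ km = 1.183×10¹¹ m.
Escape speed v_esc = √(2μ/r) = √(2 × 1.327×10²⁰ / 1.183×10¹¹) = √(2.243×10⁹) = 47370 m/s.
= 47.37 km/s.

v_esc ≈ 47.37 km/s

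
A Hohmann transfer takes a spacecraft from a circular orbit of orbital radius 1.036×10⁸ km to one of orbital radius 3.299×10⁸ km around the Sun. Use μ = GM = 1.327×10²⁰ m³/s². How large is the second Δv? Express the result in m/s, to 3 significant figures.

Δv ≈ 6190 m/s

r₁ = 1.036×10⁸ km = 1.036×10¹¹ m.
r₂ = 3.299×10⁸ km = 3.299×10¹¹ m.
Transfer ellipse a_t = (r₁ + r₂)/2 = 2.168×10¹¹ m.
At r₁: circular v_c1 = √(μ/r₁) = 35790 m/s; transfer-perihelion v_p = √[μ(2/r₁ − 1/a_t)] = 44150 m/s.
At r₂: circular v_c2 = √(μ/r₂) = 20060 m/s; transfer-aphelion v_a = √[μ(2/r₂ − 1/a_t)] = 13870 m/s.
Δv₂ = v_c2 − v_a = 6190 m/s.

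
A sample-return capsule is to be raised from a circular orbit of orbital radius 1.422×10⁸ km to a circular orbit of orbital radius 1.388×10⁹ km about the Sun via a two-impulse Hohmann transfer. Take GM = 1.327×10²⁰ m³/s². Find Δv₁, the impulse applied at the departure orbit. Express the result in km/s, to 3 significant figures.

Δv ≈ 10.6 km/s

r₁ = 1.422×10⁸ km = 1.422×10¹¹ m.
r₂ = 1.388×10⁹ km = 1.388×10¹² m.
Transfer ellipse a_t = (r₁ + r₂)/2 = 7.651×10¹¹ m.
At r₁: circular v_c1 = √(μ/r₁) = 30550 m/s; transfer-perihelion v_p = √[μ(2/r₁ − 1/a_t)] = 41150 m/s.
Δv₁ = v_p − v_c1 = 10600 m/s.
= 10.60 km/s.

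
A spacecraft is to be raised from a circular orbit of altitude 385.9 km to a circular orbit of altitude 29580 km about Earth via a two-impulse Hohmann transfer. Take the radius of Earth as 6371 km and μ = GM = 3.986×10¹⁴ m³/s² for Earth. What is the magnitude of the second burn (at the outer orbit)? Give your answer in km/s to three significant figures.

r₁ = 6371 + 385.9 = 6756.9 km = 6.7569×10⁶ m.
r₂ = 6371 + 29580 = 35951 km = 3.5951×10⁷ m.
Transfer ellipse a_t = (r₁ + r₂)/2 = 2.135×10⁷ m.
At r₁: circular v_c1 = √(μ/r₁) = 7681 m/s; transfer-perigee v_p = √[μ(2/r₁ − 1/a_t)] = 9966 m/s.
At r₂: circular v_c2 = √(μ/r₂) = 3330 m/s; transfer-apogee v_a = √[μ(2/r₂ − 1/a_t)] = 1873 m/s.
Δv₂ = v_c2 − v_a = 1457 m/s.
= 1.457 km/s.

Δv ≈ 1.46 km/s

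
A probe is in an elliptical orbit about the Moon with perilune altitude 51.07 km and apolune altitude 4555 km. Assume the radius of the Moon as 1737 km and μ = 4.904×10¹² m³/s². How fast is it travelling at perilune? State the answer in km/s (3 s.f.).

v ≈ 2.07 km/s

r_p = 1737 + 51.07 = 1788.1 km = 1.7881×10⁶ m.
r_a = 1737 + 4555 = 6292.0 km = 6.2920×10⁶ m.
Semi-major axis a = (r_p + r_a)/2 = 4040.0 km = 4.040×10⁶ m.
Vis-viva: v² = μ(2/r − 1/a) = 4.904×10¹² × (1.119×10⁻⁶ − 2.475×10⁻⁷) = 4.271×10⁶ m²/s².
v = 2067 m/s = 2.067 km/s.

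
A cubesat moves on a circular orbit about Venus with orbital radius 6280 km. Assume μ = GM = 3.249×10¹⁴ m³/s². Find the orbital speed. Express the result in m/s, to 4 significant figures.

v ≈ 7193 m/s

r = 6280 km = 6.280×10⁶ m.
For a circular orbit v = √(μ/r) = √(3.249×10¹⁴ / 6.280×10⁶) = √(5.174×10⁷) = 7193 m/s.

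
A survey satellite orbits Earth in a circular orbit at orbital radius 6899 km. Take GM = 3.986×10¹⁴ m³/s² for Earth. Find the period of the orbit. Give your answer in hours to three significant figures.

T ≈ 1.58 hours

r = 6899 km = 6.899×10⁶ m.
Kepler's third law: T = 2π√(r³/μ) = 2π√((6.899×10⁶)³ / 3.986×10¹⁴).
r³/μ = 8.238×10⁵ s², so T = 2π × 9.076×10² = 5.703×10³ s.
Converting: 5.703×10³ s ÷ 3600 = 1.584 hours.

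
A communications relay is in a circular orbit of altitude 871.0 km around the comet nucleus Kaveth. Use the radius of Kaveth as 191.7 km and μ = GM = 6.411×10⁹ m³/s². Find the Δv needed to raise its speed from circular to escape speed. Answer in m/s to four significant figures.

r = 191.7 + 871.0 = 1062.7 km = 1.0627×10⁶ m.
Circular speed v_c = √(μ/r) = 77.67 m/s.
Escape speed v_esc = √(2μ/r) = √2 × v_c = 109.8 m/s.
Δv = v_esc − v_c = 32.17 m/s.

Δv ≈ 32.17 m/s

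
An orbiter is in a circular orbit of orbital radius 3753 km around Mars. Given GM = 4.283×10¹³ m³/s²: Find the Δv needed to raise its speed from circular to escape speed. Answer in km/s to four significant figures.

r = 3753 km = 3.753×10⁶ m.
Circular speed v_c = √(μ/r) = 3378 m/s.
Escape speed v_esc = √(2μ/r) = √2 × v_c = 4777 m/s.
Δv = v_esc − v_c = 1399 m/s = 1.399 km/s.

Δv ≈ 1.399 km/s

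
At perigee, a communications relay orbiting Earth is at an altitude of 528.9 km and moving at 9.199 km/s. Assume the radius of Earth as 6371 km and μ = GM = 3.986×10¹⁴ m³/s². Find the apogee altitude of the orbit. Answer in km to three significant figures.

apogee altitude ≈ 12500 km

r_p = 6371 + 528.9 = 6899.9 km = 6.900×10⁶ m.
Specific energy ε = v²/2 − μ/r = -1.546×10⁷ J/kg, so a = −μ/(2ε) = 1.289×10⁷ m.
The apsides satisfy r_p + r_a = 2a, so the apogee radius is 2a − r_p = 1.889×10⁷ m = 18886 km.
Apogee altitude = 18886 − 6371 = 12515 km.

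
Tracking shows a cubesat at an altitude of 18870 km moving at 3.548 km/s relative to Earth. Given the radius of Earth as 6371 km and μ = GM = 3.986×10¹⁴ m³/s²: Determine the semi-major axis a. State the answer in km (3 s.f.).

r = 6371 + 18870 = 25241 km = 2.524×10⁷ m.
Vis-viva rearranged: 1/a = 2/r − v²/μ = 7.924×10⁻⁸ − 3.158×10⁻⁸ = 4.765×10⁻⁸ m⁻¹.
a = 2.098×10⁷ m = 20984 km.

a ≈ 21000 km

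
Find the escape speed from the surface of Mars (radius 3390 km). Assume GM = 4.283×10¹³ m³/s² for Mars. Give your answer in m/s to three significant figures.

v_esc ≈ 5030 m/s

r = R = 3.390×10⁶ m.
Escape speed v_esc = √(2μ/r) = √(2 × 4.283×10¹³ / 3.390×10⁶) = √(2.527×10⁷) = 5027 m/s.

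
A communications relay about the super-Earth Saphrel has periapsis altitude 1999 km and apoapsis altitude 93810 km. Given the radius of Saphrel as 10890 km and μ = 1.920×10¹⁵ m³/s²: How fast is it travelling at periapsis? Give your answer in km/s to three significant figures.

v ≈ 16.3 km/s

r_p = 10890 + 1999 = 12889 km = 1.2889×10⁷ m.
r_a = 10890 + 93810 = 104700 km = 1.0470×10⁸ m.
Semi-major axis a = (r_p + r_a)/2 = 58794 km = 5.879×10⁷ m.
Vis-viva: v² = μ(2/r − 1/a) = 1.920×10¹⁵ × (1.552×10⁻⁷ − 1.701×10⁻⁸) = 2.653×10⁸ m²/s².
v = 16290 m/s = 16.29 km/s.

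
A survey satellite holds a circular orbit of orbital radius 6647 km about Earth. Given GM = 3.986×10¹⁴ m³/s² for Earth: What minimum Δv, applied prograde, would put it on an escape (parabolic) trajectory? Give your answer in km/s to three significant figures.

r = 6647 km = 6.647×10⁶ m.
Circular speed v_c = √(μ/r) = 7744 m/s.
Escape speed v_esc = √(2μ/r) = √2 × v_c = 10950 m/s.
Δv = v_esc − v_c = 3208 m/s = 3.208 km/s.

Δv ≈ 3.21 km/s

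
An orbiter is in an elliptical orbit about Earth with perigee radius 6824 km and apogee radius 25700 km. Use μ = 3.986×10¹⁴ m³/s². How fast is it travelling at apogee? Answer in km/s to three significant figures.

v ≈ 2.55 km/s

Semi-major axis a = (r_p + r_a)/2 = 16262 km = 1.626×10⁷ m.
Vis-viva: v² = μ(2/r − 1/a) = 3.986×10¹⁴ × (7.782×10⁻⁸ − 6.149×10⁻⁸) = 6.508×10⁶ m²/s².
v = 2551 m/s = 2.551 km/s.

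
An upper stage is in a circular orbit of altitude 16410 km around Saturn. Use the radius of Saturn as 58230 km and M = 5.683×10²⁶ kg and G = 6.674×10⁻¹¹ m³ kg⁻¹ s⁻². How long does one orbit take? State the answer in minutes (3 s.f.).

μ = GM = 6.674×10⁻¹¹ × 5.683×10²⁶ = 3.793×10¹⁶ m³/s².
r = 58230 + 16410 = 74640 km = 7.4640×10⁷ m.
Kepler's third law: T = 2π√(r³/μ) = 2π√((7.464×10⁷)³ / 3.793×10¹⁶).
r³/μ = 1.096×10⁷ s², so T = 2π × 3.311×10³ = 2.080×10⁴ s.
Converting: 2.080×10⁴ s ÷ 60.00 = 346.7 minutes.

T ≈ 347 minutes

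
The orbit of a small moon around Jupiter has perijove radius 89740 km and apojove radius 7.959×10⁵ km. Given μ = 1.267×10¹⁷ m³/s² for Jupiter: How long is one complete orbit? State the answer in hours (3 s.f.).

T ≈ 45.7 hours

Semi-major axis a = (r_p + r_a)/2 = (89740 + 7.9590×10⁵)/2 = 4.4282×10⁵ km = 4.428×10⁸ m.
By Kepler's third law T = 2π√(a³/μ) = 2π × 2.618×10⁴ = 1.645×10⁵ s.
= 45.69 hours.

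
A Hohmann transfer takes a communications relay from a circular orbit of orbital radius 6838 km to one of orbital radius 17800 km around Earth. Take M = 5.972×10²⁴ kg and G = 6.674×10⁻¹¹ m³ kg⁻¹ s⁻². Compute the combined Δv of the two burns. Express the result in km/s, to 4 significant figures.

μ = GM = 6.674×10⁻¹¹ × 5.972×10²⁴ = 3.986×10¹⁴ m³/s².
r₁ = 6838 km = 6.838×10⁶ m.
r₂ = 17800 km = 1.780×10⁷ m.
Transfer ellipse a_t = (r₁ + r₂)/2 = 1.232×10⁷ m.
At r₁: circular v_c1 = √(μ/r₁) = 7635 m/s; transfer-perigee v_p = √[μ(2/r₁ − 1/a_t)] = 9177 m/s.
Δv₁ = v_p − v_c1 = 1543 m/s.
At r₂: circular v_c2 = √(μ/r₂) = 4732 m/s; transfer-apogee v_a = √[μ(2/r₂ − 1/a_t)] = 3525 m/s.
Δv₂ = v_c2 − v_a = 1206 m/s.
Total Δv = Δv₁ + Δv₂ = 2749 m/s = 2.749 km/s.

Δv_total ≈ 2.749 km/s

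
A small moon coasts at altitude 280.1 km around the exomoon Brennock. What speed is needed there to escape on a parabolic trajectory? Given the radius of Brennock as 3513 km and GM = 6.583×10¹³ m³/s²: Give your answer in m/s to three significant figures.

v_esc ≈ 5890 m/s

r = 3513 + 280.1 = 3793.1 km = 3.7931×10⁶ m.
Escape speed v_esc = √(2μ/r) = √(2 × 6.583×10¹³ / 3.793×10⁶) = √(3.471×10⁷) = 5892 m/s.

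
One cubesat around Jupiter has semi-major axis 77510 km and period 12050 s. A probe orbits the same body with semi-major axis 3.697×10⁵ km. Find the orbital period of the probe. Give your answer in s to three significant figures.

T₂ ≈ 1.26×10⁵ s

Kepler's third law: T² ∝ a³, so T₂ = T₁ (a₂/a₁)^(3/2).
a₂/a₁ = 4.770, (a₂/a₁)^(3/2) = 10.42.
T₂ = 12050 × 10.42 = 1.255×10⁵ s.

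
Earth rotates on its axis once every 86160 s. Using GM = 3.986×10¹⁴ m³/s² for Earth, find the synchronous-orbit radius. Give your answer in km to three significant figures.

A synchronous orbit has period T, so by Kepler's third law a = (μT²/4π²)^(1/3).
μT²/4π² = 3.986×10¹⁴ × (8.616×10⁴)² / 39.48 = 7.495×10²² m³.
a = 4.216×10⁷ m = 42163 km.

r_sync ≈ 42200 km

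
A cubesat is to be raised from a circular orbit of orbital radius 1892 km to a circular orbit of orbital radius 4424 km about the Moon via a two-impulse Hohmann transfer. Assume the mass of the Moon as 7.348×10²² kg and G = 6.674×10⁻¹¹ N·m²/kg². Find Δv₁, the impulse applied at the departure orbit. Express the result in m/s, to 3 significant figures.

Δv ≈ 296 m/s

μ = GM = 6.674×10⁻¹¹ × 7.348×10²² = 4.904×10¹² m³/s².
r₁ = 1892 km = 1.892×10⁶ m.
r₂ = 4424 km = 4.424×10⁶ m.
Transfer ellipse a_t = (r₁ + r₂)/2 = 3.158×10⁶ m.
At r₁: circular v_c1 = √(μ/r₁) = 1610 m/s; transfer-perilune v_p = √[μ(2/r₁ − 1/a_t)] = 1906 m/s.
Δv₁ = v_p − v_c1 = 295.6 m/s.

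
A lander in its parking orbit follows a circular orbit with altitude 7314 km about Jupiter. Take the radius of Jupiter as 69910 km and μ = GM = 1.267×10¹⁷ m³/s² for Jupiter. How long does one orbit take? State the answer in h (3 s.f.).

T ≈ 3.33 h

r = 69910 + 7314 = 77224 km = 7.7224×10⁷ m.
Kepler's third law: T = 2π√(r³/μ) = 2π√((7.722×10⁷)³ / 1.267×10¹⁷).
r³/μ = 3.635×10⁶ s², so T = 2π × 1.907×10³ = 1.198×10⁴ s.
Converting: 1.198×10⁴ s ÷ 3600 = 3.327 h.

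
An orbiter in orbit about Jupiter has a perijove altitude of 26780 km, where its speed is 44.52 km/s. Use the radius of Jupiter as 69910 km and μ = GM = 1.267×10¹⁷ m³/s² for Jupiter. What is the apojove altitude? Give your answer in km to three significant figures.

r_p = 69910 + 26780 = 96690 km = 9.669×10⁷ m.
Specific energy ε = v²/2 − μ/r = -3.194×10⁸ J/kg, so a = −μ/(2ε) = 1.984×10⁸ m.
The apsides satisfy r_p + r_a = 2a, so the apojove radius is 2a − r_p = 3.000×10⁸ m = 3.0004×10⁵ km.
Apojove altitude = 3.0004×10⁵ − 69910 = 2.3013×10⁵ km.

apojove altitude ≈ 2.30×10⁵ km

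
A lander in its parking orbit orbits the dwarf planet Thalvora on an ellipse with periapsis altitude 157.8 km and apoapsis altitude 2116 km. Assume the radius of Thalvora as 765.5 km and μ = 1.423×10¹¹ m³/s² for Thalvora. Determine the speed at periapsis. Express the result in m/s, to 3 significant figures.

r_p = 765.5 + 157.8 = 923.30 km = 9.2330×10⁵ m.
r_a = 765.5 + 2116 = 2881.5 km = 2.8815×10⁶ m.
Semi-major axis a = (r_p + r_a)/2 = 1902.4 km = 1.902×10⁶ m.
Vis-viva: v² = μ(2/r − 1/a) = 1.423×10¹¹ × (2.166×10⁻⁶ − 5.257×10⁻⁷) = 2.334×10⁵ m²/s².
v = 483.2 m/s.

v ≈ 483 m/s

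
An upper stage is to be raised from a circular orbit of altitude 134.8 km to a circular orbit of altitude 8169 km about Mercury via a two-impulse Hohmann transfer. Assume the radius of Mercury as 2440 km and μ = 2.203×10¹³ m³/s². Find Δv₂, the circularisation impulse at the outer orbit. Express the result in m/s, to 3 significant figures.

Δv ≈ 540 m/s

r₁ = 2440 + 134.8 = 2574.8 km = 2.5748×10⁶ m.
r₂ = 2440 + 8169 = 10609 km = 1.0609×10⁷ m.
Transfer ellipse a_t = (r₁ + r₂)/2 = 6.592×10⁶ m.
At r₁: circular v_c1 = √(μ/r₁) = 2925 m/s; transfer-periherm v_p = √[μ(2/r₁ − 1/a_t)] = 3711 m/s.
At r₂: circular v_c2 = √(μ/r₂) = 1441 m/s; transfer-apoherm v_a = √[μ(2/r₂ − 1/a_t)] = 900.6 m/s.
Δv₂ = v_c2 − v_a = 540.4 m/s.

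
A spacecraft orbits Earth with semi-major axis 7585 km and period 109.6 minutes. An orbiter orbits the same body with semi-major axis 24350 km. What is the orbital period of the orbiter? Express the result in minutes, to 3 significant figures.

T₂ ≈ 630 minutes

Kepler's third law: T² ∝ a³, so T₂ = T₁ (a₂/a₁)^(3/2).
a₂/a₁ = 3.210, (a₂/a₁)^(3/2) = 5.752.
T₂ = 109.6 × 5.752 = 630.4 minutes.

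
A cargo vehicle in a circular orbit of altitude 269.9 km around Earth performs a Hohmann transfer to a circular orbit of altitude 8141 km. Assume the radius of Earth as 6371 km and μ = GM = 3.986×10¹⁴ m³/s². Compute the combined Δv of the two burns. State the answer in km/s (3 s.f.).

Δv_total ≈ 2.42 km/s

r₁ = 6371 + 269.9 = 6640.9 km = 6.6409×10⁶ m.
r₂ = 6371 + 8141 = 14512 km = 1.4512×10⁷ m.
Transfer ellipse a_t = (r₁ + r₂)/2 = 1.058×10⁷ m.
At r₁: circular v_c1 = √(μ/r₁) = 7747 m/s; transfer-perigee v_p = √[μ(2/r₁ − 1/a_t)] = 9075 m/s.
Δv₁ = v_p − v_c1 = 1328 m/s.
At r₂: circular v_c2 = √(μ/r₂) = 5241 m/s; transfer-apogee v_a = √[μ(2/r₂ − 1/a_t)] = 4153 m/s.
Δv₂ = v_c2 − v_a = 1088 m/s.
Total Δv = Δv₁ + Δv₂ = 2416 m/s = 2.416 km/s.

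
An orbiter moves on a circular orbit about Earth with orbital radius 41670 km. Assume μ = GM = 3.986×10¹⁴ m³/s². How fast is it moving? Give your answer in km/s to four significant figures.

v ≈ 3.093 km/s

r = 41670 km = 4.167×10⁷ m.
For a circular orbit v = √(μ/r) = √(3.986×10¹⁴ / 4.167×10⁷) = √(9.566×10⁶) = 3093 m/s.
That is 3.093 km/s.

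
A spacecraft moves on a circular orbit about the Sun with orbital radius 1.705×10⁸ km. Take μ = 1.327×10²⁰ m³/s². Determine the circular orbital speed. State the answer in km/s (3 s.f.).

r = 1.705×10⁸ km = 1.705×10¹¹ m.
For a circular orbit v = √(μ/r) = √(1.327×10²⁰ / 1.705×10¹¹) = √(7.783×10⁸) = 27900 m/s.
That is 27.90 km/s.

v ≈ 27.9 km/s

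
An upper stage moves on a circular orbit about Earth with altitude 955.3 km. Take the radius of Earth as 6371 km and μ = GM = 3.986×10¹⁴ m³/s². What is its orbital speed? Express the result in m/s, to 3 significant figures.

r = 6371 + 955.3 = 7326.3 km = 7.3263×10⁶ m.
For a circular orbit v = √(μ/r) = √(3.986×10¹⁴ / 7.326×10⁶) = √(5.441×10⁷) = 7376 m/s.

v ≈ 7380 m/s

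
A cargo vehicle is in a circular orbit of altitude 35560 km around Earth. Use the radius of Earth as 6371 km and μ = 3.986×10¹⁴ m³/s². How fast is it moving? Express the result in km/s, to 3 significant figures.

v ≈ 3.08 km/s

r = 6371 + 35560 = 41931 km = 4.1931×10⁷ m.
For a circular orbit v = √(μ/r) = √(3.986×10¹⁴ / 4.193×10⁷) = √(9.506×10⁶) = 3083 m/s.
That is 3.083 km/s.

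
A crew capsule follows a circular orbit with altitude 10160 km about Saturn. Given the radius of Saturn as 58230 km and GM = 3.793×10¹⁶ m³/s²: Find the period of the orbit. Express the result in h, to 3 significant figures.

r = 58230 + 10160 = 68390 km = 6.8390×10⁷ m.
Kepler's third law: T = 2π√(r³/μ) = 2π√((6.839×10⁷)³ / 3.793×10¹⁶).
r³/μ = 8.433×10⁶ s², so T = 2π × 2.904×10³ = 1.825×10⁴ s.
Converting: 1.825×10⁴ s ÷ 3600 = 5.068 h.

T ≈ 5.07 h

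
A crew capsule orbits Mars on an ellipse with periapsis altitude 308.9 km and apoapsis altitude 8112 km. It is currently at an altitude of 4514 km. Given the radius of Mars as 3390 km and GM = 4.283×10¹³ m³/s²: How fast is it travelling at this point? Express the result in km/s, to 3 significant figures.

v ≈ 2.28 km/s

r_p = 3390 + 308.9 = 3698.9 km = 3.6989×10⁶ m.
r_a = 3390 + 8112 = 11502 km = 1.1502×10⁷ m.
r = 3390 + 4514 = 7904.0 km = 7.904×10⁶ m.
Semi-major axis a = (r_p + r_a)/2 = 7600.4 km = 7.600×10⁶ m.
Vis-viva: v² = μ(2/r − 1/a) = 4.283×10¹³ × (2.530×10⁻⁷ − 1.316×10⁻⁷) = 5.202×10⁶ m²/s².
v = 2281 m/s = 2.281 km/s.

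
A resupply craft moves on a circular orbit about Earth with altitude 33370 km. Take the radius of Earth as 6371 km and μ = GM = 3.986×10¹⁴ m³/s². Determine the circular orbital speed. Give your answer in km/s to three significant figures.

r = 6371 + 33370 = 39741 km = 3.9741×10⁷ m.
For a circular orbit v = √(μ/r) = √(3.986×10¹⁴ / 3.974×10⁷) = √(1.003×10⁷) = 3167 m/s.
That is 3.167 km/s.

v ≈ 3.17 km/s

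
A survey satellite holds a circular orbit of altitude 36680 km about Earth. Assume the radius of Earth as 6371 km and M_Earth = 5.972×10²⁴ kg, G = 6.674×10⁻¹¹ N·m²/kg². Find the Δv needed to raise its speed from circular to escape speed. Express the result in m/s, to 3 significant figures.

μ = GM = 6.674×10⁻¹¹ × 5.972×10²⁴ = 3.986×10¹⁴ m³/s².
r = 6371 + 36680 = 43051 km = 4.3051×10⁷ m.
Circular speed v_c = √(μ/r) = 3043 m/s.
Escape speed v_esc = √(2μ/r) = √2 × v_c = 4303 m/s.
Δv = v_esc − v_c = 1260 m/s.

Δv ≈ 1260 m/s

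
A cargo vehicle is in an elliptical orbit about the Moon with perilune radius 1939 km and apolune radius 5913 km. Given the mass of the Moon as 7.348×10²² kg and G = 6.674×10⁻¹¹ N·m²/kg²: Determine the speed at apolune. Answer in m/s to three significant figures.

μ = GM = 6.674×10⁻¹¹ × 7.348×10²² = 4.904×10¹² m³/s².
Semi-major axis a = (r_p + r_a)/2 = 3926.0 km = 3.926×10⁶ m.
Vis-viva: v² = μ(2/r − 1/a) = 4.904×10¹² × (3.382×10⁻⁷ − 2.547×10⁻⁷) = 4.096×10⁵ m²/s².
v = 640.0 m/s.

v ≈ 640 m/s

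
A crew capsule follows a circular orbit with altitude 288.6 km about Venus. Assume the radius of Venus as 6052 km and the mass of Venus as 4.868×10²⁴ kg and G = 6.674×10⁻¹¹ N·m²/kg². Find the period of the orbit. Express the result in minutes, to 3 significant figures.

T ≈ 92.8 minutes

μ = GM = 6.674×10⁻¹¹ × 4.868×10²⁴ = 3.249×10¹⁴ m³/s².
r = 6052 + 288.6 = 6340.6 km = 6.3406×10⁶ m.
Kepler's third law: T = 2π√(r³/μ) = 2π√((6.341×10⁶)³ / 3.249×10¹⁴).
r³/μ = 7.846×10⁵ s², so T = 2π × 8.858×10² = 5.566×10³ s.
Converting: 5.566×10³ s ÷ 60.00 = 92.76 minutes.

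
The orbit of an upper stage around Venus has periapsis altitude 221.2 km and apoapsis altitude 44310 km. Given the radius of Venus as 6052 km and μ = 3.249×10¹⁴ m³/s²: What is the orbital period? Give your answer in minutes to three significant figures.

T ≈ 875 minutes

r_p = 6052 + 221.2 = 6273.2 km = 6.2732×10⁶ m.
r_a = 6052 + 44310 = 50362 km = 5.0362×10⁷ m.
Semi-major axis a = (r_p + r_a)/2 = (6273.2 + 50362)/2 = 28318 km = 2.832×10⁷ m.
By Kepler's third law T = 2π√(a³/μ) = 2π × 8.360×10³ = 5.253×10⁴ s.
= 875.5 minutes.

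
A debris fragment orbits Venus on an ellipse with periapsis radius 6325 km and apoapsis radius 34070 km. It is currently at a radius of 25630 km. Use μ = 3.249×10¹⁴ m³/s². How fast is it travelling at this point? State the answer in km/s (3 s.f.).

Semi-major axis a = (r_p + r_a)/2 = 20198 km = 2.020×10⁷ m.
Vis-viva: v² = μ(2/r − 1/a) = 3.249×10¹⁴ × (7.803×10⁻⁸ − 4.951×10⁻⁸) = 9.267×10⁶ m²/s².
v = 3044 m/s = 3.044 km/s.

v ≈ 3.04 km/s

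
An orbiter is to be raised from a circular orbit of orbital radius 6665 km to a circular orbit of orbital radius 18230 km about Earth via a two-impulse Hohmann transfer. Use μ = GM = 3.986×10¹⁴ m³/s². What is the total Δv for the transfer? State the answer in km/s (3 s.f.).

Δv_total ≈ 2.88 km/s

r₁ = 6665 km = 6.665×10⁶ m.
r₂ = 18230 km = 1.823×10⁷ m.
Transfer ellipse a_t = (r₁ + r₂)/2 = 1.245×10⁷ m.
At r₁: circular v_c1 = √(μ/r₁) = 7733 m/s; transfer-perigee v_p = √[μ(2/r₁ − 1/a_t)] = 9359 m/s.
Δv₁ = v_p − v_c1 = 1625 m/s.
At r₂: circular v_c2 = √(μ/r₂) = 4676 m/s; transfer-apogee v_a = √[μ(2/r₂ − 1/a_t)] = 3422 m/s.
Δv₂ = v_c2 − v_a = 1254 m/s.
Total Δv = Δv₁ + Δv₂ = 2880 m/s = 2.880 km/s.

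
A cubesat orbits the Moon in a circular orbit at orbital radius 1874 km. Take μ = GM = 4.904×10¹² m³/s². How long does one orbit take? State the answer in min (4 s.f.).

r = 1874 km = 1.874×10⁶ m.
Kepler's third law: T = 2π√(r³/μ) = 2π√((1.874×10⁶)³ / 4.904×10¹²).
r³/μ = 1.342×10⁶ s², so T = 2π × 1.158×10³ = 7.279×10³ s.
Converting: 7.279×10³ s ÷ 60.00 = 121.3 min.

T ≈ 121.3 min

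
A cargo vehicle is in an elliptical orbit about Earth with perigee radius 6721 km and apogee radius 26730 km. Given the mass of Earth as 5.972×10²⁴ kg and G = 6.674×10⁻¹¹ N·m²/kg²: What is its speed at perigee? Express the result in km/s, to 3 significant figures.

μ = GM = 6.674×10⁻¹¹ × 5.972×10²⁴ = 3.986×10¹⁴ m³/s².
Semi-major axis a = (r_p + r_a)/2 = 16726 km = 1.673×10⁷ m.
Vis-viva: v² = μ(2/r − 1/a) = 3.986×10¹⁴ × (2.976×10⁻⁷ − 5.979×10⁻⁸) = 9.477×10⁷ m²/s².
v = 9735 m/s = 9.735 km/s.

v ≈ 9.74 km/s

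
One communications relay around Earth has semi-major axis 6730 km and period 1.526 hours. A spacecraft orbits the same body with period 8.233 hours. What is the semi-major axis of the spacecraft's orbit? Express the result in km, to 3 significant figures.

a₂ ≈ 20700 km

Kepler's third law: a³ ∝ T², so a₂ = a₁ (T₂/T₁)^(2/3).
T₂/T₁ = 5.395, (T₂/T₁)^(2/3) = 3.076.
a₂ = 6730 × 3.076 = 20700 km.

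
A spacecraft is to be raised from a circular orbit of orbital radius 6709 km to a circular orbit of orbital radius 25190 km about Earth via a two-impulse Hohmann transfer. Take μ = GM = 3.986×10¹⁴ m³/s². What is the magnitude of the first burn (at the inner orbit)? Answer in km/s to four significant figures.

r₁ = 6709 km = 6.709×10⁶ m.
r₂ = 25190 km = 2.519×10⁷ m.
Transfer ellipse a_t = (r₁ + r₂)/2 = 1.595×10⁷ m.
At r₁: circular v_c1 = √(μ/r₁) = 7708 m/s; transfer-perigee v_p = √[μ(2/r₁ − 1/a_t)] = 9687 m/s.
Δv₁ = v_p − v_c1 = 1979 m/s.
= 1.979 km/s.

Δv ≈ 1.979 km/s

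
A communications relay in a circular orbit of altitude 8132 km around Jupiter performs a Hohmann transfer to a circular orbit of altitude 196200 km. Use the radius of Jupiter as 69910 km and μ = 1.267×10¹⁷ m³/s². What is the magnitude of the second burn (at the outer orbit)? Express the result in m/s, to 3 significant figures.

Δv ≈ 7130 m/s

r₁ = 69910 + 8132 = 78042 km = 7.8042×10⁷ m.
r₂ = 69910 + 196200 = 266110 km = 2.6611×10⁸ m.
Transfer ellipse a_t = (r₁ + r₂)/2 = 1.721×10⁸ m.
At r₁: circular v_c1 = √(μ/r₁) = 40290 m/s; transfer-perijove v_p = √[μ(2/r₁ − 1/a_t)] = 50110 m/s.
At r₂: circular v_c2 = √(μ/r₂) = 21820 m/s; transfer-apojove v_a = √[μ(2/r₂ − 1/a_t)] = 14690 m/s.
Δv₂ = v_c2 − v_a = 7125 m/s.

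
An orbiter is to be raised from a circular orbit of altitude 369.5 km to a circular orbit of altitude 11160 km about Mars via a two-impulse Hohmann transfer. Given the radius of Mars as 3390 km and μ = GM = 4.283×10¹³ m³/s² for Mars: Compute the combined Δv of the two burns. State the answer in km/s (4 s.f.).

r₁ = 3390 + 369.5 = 3759.5 km = 3.7595×10⁶ m.
r₂ = 3390 + 11160 = 14550 km = 1.4550×10⁷ m.
Transfer ellipse a_t = (r₁ + r₂)/2 = 9.155×10⁶ m.
At r₁: circular v_c1 = √(μ/r₁) = 3375 m/s; transfer-periapsis v_p = √[μ(2/r₁ − 1/a_t)] = 4255 m/s.
Δv₁ = v_p − v_c1 = 879.9 m/s.
At r₂: circular v_c2 = √(μ/r₂) = 1716 m/s; transfer-apoapsis v_a = √[μ(2/r₂ − 1/a_t)] = 1099 m/s.
Δv₂ = v_c2 − v_a = 616.2 m/s.
Total Δv = Δv₁ + Δv₂ = 1496 m/s = 1.496 km/s.

Δv_total ≈ 1.496 km/s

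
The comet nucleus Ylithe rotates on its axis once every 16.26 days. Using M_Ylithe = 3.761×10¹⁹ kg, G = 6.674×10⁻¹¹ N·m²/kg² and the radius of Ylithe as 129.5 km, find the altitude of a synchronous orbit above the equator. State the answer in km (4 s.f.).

h_sync ≈ 4877 km

μ = GM = 6.674×10⁻¹¹ × 3.761×10¹⁹ = 2.510×10⁹ m³/s².
T = 16.26 days = 1.405×10⁶ s.
A synchronous orbit has period T, so by Kepler's third law a = (μT²/4π²)^(1/3).
μT²/4π² = 2.510×10⁹ × (1.405×10⁶)² / 39.48 = 1.255×10²⁰ m³.
a = 5.006×10⁶ m = 5006.5 km.
Altitude h = a − R = 5006.5 − 129.5 = 4877.0 km.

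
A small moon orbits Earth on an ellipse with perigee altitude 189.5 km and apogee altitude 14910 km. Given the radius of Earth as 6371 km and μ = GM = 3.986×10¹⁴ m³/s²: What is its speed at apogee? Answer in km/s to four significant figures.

r_p = 6371 + 189.5 = 6560.5 km = 6.5605×10⁶ m.
r_a = 6371 + 14910 = 21281 km = 2.1281×10⁷ m.
Semi-major axis a = (r_p + r_a)/2 = 13921 km = 1.392×10⁷ m.
Vis-viva: v² = μ(2/r − 1/a) = 3.986×10¹⁴ × (9.398×10⁻⁸ − 7.184×10⁻⁸) = 8.827×10⁶ m²/s².
v = 2971 m/s = 2.971 km/s.

v ≈ 2.971 km/s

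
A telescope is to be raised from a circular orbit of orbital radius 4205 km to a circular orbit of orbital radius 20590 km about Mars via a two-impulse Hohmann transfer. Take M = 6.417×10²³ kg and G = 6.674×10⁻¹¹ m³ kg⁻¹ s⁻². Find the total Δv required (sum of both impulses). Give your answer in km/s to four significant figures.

μ = GM = 6.674×10⁻¹¹ × 6.417×10²³ = 4.283×10¹³ m³/s².
r₁ = 4205 km = 4.205×10⁶ m.
r₂ = 20590 km = 2.059×10⁷ m.
Transfer ellipse a_t = (r₁ + r₂)/2 = 1.240×10⁷ m.
At r₁: circular v_c1 = √(μ/r₁) = 3191 m/s; transfer-periapsis v_p = √[μ(2/r₁ − 1/a_t)] = 4113 m/s.
Δv₁ = v_p − v_c1 = 921.4 m/s.
At r₂: circular v_c2 = √(μ/r₂) = 1442 m/s; transfer-apoapsis v_a = √[μ(2/r₂ − 1/a_t)] = 839.9 m/s.
Δv₂ = v_c2 − v_a = 602.3 m/s.
Total Δv = Δv₁ + Δv₂ = 1524 m/s = 1.524 km/s.

Δv_total ≈ 1.524 km/s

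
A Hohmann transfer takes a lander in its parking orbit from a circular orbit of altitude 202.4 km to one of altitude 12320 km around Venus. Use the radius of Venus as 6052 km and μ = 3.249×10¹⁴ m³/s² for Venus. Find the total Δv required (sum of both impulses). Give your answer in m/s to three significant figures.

r₁ = 6052 + 202.4 = 6254.4 km = 6.2544×10⁶ m.
r₂ = 6052 + 12320 = 18372 km = 1.8372×10⁷ m.
Transfer ellipse a_t = (r₁ + r₂)/2 = 1.231×10⁷ m.
At r₁: circular v_c1 = √(μ/r₁) = 7207 m/s; transfer-periapsis v_p = √[μ(2/r₁ − 1/a_t)] = 8804 m/s.
Δv₁ = v_p − v_c1 = 1596 m/s.
At r₂: circular v_c2 = √(μ/r₂) = 4205 m/s; transfer-apoapsis v_a = √[μ(2/r₂ − 1/a_t)] = 2997 m/s.
Δv₂ = v_c2 − v_a = 1208 m/s.
Total Δv = Δv₁ + Δv₂ = 2805 m/s.

Δv_total ≈ 2800 m/s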